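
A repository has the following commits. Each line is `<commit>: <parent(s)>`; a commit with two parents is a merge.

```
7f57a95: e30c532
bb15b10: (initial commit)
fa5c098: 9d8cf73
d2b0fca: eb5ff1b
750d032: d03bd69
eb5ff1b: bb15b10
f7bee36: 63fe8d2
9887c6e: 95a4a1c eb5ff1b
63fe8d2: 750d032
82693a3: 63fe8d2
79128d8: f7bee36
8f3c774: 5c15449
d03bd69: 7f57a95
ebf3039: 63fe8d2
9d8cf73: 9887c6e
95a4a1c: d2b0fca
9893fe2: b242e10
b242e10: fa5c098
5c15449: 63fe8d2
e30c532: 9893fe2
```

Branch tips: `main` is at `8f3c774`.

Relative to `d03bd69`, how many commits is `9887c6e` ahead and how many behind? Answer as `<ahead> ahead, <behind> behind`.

0 ahead, 7 behind

Reachable from 9887c6e: {95a4a1c, 9887c6e, bb15b10, d2b0fca, eb5ff1b}.
Reachable from d03bd69: {7f57a95, 95a4a1c, 9887c6e, 9893fe2, 9d8cf73, b242e10, bb15b10, d03bd69, d2b0fca, e30c532, eb5ff1b, fa5c098}.
Only in 9887c6e's history (ahead): {} — 0.
Only in d03bd69's history (behind): {7f57a95, 9893fe2, 9d8cf73, b242e10, d03bd69, e30c532, fa5c098} — 7.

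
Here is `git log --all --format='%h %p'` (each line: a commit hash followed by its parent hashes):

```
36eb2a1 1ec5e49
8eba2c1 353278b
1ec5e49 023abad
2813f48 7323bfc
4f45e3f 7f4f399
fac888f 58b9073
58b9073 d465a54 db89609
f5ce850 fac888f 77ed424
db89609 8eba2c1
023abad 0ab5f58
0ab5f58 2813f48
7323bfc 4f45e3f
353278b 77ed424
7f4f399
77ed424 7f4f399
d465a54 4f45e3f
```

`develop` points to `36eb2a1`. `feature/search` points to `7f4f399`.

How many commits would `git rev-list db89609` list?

5

Walking parent pointers from db89609: reachable set = {353278b, 77ed424, 7f4f399, 8eba2c1, db89609}.
That is 5 commits.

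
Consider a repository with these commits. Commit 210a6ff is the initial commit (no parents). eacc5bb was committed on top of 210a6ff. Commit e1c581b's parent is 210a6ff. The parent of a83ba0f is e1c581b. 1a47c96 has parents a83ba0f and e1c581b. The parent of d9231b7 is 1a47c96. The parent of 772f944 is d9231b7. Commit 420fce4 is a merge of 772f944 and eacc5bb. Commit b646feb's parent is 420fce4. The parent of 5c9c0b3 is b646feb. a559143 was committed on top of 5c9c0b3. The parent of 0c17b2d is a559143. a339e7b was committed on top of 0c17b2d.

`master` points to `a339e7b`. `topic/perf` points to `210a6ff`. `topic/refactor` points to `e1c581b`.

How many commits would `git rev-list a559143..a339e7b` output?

2

Reachable from a339e7b: {0c17b2d, 1a47c96, 210a6ff, 420fce4, 5c9c0b3, 772f944, a339e7b, a559143, a83ba0f, b646feb, d9231b7, e1c581b, eacc5bb}.
Reachable from a559143: {1a47c96, 210a6ff, 420fce4, 5c9c0b3, 772f944, a559143, a83ba0f, b646feb, d9231b7, e1c581b, eacc5bb}.
In a339e7b's history but not a559143's: {0c17b2d, a339e7b} — 2 commits.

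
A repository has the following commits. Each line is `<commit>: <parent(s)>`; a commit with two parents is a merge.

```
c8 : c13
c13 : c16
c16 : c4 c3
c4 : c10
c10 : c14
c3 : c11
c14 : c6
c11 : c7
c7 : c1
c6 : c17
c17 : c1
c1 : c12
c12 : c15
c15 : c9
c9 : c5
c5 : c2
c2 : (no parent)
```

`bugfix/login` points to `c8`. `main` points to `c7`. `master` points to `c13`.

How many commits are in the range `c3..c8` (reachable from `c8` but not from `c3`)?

8

Reachable from c8: {c1, c10, c11, c12, c13, c14, c15, c16, c17, c2, c3, c4, c5, c6, c7, c8, c9}.
Reachable from c3: {c1, c11, c12, c15, c2, c3, c5, c7, c9}.
In c8's history but not c3's: {c10, c13, c14, c16, c17, c4, c6, c8} — 8 commits.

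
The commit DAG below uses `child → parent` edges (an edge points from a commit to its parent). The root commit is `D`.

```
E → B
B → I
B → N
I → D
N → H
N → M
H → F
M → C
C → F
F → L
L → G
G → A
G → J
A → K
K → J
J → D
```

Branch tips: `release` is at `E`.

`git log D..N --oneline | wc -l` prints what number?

10

Reachable from N: {A, C, D, F, G, H, J, K, L, M, N}.
Reachable from D: {D}.
In N's history but not D's: {A, C, F, G, H, J, K, L, M, N} — 10 commits.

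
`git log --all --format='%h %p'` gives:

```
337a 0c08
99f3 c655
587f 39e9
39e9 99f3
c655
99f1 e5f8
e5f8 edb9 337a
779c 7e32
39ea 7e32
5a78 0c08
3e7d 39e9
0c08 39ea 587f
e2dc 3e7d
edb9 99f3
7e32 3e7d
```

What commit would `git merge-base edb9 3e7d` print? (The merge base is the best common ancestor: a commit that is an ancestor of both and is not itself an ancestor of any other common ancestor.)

Ancestors of edb9: {99f3, c655, edb9}.
Ancestors of 3e7d: {39e9, 3e7d, 99f3, c655}.
Common ancestors: {99f3, c655}.
Among these, 99f3 is not an ancestor of any other common ancestor — it is the merge base.

99f3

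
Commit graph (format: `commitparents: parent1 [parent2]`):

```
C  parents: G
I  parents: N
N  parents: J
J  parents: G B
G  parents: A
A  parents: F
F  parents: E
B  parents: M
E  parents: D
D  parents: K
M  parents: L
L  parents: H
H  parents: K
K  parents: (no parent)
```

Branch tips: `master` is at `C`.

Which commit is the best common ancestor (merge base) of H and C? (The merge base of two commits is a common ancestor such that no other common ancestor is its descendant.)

K

Ancestors of H: {H, K}.
Ancestors of C: {A, C, D, E, F, G, K}.
Common ancestors: {K}.
The only common ancestor is K, so it is the merge base.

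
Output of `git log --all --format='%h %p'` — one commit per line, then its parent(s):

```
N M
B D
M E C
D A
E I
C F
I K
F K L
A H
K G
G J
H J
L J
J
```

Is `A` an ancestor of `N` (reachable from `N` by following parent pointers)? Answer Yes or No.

Ancestors of N: {C, E, F, G, I, J, K, L, M, N}.
A is not in that set, so it is not an ancestor of N.

No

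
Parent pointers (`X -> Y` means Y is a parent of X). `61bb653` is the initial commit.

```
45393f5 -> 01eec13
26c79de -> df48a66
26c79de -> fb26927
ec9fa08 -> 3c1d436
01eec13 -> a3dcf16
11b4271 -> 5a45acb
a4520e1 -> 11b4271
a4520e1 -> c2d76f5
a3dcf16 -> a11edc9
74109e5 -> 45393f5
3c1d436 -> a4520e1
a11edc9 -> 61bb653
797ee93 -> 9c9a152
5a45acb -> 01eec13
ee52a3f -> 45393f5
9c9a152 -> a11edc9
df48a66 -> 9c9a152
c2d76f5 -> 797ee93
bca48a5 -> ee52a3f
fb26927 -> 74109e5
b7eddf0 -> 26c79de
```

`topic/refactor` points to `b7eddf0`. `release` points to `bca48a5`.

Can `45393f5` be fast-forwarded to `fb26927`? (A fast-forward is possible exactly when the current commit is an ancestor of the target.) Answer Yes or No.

Yes

A fast-forward from 45393f5 to fb26927 is possible iff 45393f5 is an ancestor of fb26927.
Ancestors of fb26927: {01eec13, 45393f5, 61bb653, 74109e5, a11edc9, a3dcf16, fb26927}.
45393f5 is among them, so fast-forward is possible.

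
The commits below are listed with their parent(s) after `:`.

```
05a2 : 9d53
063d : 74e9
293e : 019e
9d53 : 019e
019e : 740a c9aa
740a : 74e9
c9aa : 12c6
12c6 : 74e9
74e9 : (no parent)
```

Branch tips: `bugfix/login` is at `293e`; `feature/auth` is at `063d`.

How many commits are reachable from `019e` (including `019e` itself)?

Walking parent pointers from 019e: reachable set = {019e, 12c6, 740a, 74e9, c9aa}.
That is 5 commits.

5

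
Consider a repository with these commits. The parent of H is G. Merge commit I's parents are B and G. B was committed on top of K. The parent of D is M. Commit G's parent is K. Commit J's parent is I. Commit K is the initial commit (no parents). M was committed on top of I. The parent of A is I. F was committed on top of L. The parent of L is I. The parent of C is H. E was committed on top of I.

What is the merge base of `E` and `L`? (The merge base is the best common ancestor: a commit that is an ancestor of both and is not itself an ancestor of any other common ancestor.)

I

Ancestors of E: {B, E, G, I, K}.
Ancestors of L: {B, G, I, K, L}.
Common ancestors: {B, G, I, K}.
Among these, I is not an ancestor of any other common ancestor — it is the merge base.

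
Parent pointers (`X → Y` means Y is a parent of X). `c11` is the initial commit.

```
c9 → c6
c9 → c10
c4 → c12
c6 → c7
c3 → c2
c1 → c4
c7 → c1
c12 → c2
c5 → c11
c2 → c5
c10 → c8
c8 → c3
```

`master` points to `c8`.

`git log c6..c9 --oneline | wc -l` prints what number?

4

Reachable from c9: {c1, c10, c11, c12, c2, c3, c4, c5, c6, c7, c8, c9}.
Reachable from c6: {c1, c11, c12, c2, c4, c5, c6, c7}.
In c9's history but not c6's: {c10, c3, c8, c9} — 4 commits.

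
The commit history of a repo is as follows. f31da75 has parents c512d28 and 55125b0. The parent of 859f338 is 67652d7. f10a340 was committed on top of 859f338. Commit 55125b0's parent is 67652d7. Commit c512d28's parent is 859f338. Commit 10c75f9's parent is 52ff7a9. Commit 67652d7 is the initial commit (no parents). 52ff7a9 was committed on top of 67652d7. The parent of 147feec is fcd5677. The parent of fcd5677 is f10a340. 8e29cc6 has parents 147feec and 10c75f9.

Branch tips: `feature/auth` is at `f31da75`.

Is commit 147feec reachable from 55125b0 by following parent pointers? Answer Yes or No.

Ancestors of 55125b0: {55125b0, 67652d7}.
147feec is not in that set, so it is not an ancestor of 55125b0.

No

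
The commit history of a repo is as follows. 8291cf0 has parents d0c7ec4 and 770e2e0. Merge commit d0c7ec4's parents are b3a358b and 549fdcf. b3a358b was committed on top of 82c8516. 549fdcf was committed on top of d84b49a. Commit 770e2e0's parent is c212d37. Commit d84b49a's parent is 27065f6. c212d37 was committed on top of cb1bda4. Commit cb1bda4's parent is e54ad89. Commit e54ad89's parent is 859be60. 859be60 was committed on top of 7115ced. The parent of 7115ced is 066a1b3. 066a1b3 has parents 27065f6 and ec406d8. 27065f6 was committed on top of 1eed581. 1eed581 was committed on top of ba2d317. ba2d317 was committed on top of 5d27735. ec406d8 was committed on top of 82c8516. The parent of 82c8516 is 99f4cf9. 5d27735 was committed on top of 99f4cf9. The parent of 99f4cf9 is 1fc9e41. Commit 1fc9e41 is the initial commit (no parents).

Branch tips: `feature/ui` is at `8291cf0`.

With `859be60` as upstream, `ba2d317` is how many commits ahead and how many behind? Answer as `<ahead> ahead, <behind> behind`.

Reachable from ba2d317: {1fc9e41, 5d27735, 99f4cf9, ba2d317}.
Reachable from 859be60: {066a1b3, 1eed581, 1fc9e41, 27065f6, 5d27735, 7115ced, 82c8516, 859be60, 99f4cf9, ba2d317, ec406d8}.
Only in ba2d317's history (ahead): {} — 0.
Only in 859be60's history (behind): {066a1b3, 1eed581, 27065f6, 7115ced, 82c8516, 859be60, ec406d8} — 7.

0 ahead, 7 behind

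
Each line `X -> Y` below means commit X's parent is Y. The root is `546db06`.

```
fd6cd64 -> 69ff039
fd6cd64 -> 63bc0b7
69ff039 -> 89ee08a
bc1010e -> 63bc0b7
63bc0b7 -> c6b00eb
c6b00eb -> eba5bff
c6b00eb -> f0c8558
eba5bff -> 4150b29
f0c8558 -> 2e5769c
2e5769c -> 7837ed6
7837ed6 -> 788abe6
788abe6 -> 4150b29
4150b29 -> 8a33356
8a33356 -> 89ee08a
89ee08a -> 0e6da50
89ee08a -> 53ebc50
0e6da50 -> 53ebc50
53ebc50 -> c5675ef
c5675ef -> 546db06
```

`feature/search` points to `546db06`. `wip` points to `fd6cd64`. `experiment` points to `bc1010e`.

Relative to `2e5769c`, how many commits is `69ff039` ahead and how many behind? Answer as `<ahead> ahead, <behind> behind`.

1 ahead, 5 behind

Reachable from 69ff039: {0e6da50, 53ebc50, 546db06, 69ff039, 89ee08a, c5675ef}.
Reachable from 2e5769c: {0e6da50, 2e5769c, 4150b29, 53ebc50, 546db06, 7837ed6, 788abe6, 89ee08a, 8a33356, c5675ef}.
Only in 69ff039's history (ahead): {69ff039} — 1.
Only in 2e5769c's history (behind): {2e5769c, 4150b29, 7837ed6, 788abe6, 8a33356} — 5.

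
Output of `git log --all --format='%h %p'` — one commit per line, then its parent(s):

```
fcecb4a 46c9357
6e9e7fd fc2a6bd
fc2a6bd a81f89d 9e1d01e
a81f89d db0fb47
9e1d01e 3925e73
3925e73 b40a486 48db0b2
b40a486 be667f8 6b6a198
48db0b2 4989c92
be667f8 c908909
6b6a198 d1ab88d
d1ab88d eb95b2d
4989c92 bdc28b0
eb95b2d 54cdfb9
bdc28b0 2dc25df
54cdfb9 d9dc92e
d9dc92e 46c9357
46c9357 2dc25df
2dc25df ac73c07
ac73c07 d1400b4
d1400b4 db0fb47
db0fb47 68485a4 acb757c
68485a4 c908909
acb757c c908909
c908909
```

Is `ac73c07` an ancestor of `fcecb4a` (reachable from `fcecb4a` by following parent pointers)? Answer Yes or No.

Ancestors of fcecb4a (commits reachable by following parents): {2dc25df, 46c9357, 68485a4, ac73c07, acb757c, c908909, d1400b4, db0fb47, fcecb4a}.
ac73c07 is in that set, so it is an ancestor of fcecb4a.

Yes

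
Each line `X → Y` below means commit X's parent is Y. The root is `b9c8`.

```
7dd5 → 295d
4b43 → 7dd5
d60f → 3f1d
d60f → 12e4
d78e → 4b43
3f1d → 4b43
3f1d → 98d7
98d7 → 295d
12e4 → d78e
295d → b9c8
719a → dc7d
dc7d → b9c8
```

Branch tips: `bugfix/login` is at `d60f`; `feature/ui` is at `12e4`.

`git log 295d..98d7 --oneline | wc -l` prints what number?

1

Reachable from 98d7: {295d, 98d7, b9c8}.
Reachable from 295d: {295d, b9c8}.
In 98d7's history but not 295d's: {98d7} — 1 commit.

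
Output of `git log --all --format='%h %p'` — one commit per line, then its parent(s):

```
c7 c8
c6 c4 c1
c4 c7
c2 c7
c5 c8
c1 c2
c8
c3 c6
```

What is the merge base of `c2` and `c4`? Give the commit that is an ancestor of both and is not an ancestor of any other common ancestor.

c7

Ancestors of c2: {c2, c7, c8}.
Ancestors of c4: {c4, c7, c8}.
Common ancestors: {c7, c8}.
Among these, c7 is not an ancestor of any other common ancestor — it is the merge base.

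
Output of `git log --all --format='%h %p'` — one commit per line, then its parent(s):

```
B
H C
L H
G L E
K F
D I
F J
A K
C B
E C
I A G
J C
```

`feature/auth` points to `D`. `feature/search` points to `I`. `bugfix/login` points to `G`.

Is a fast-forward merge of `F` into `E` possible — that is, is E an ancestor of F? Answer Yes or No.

A fast-forward from E to F is possible iff E is an ancestor of F.
Ancestors of F: {B, C, F, J}.
E is not among them, so fast-forward is not possible.

No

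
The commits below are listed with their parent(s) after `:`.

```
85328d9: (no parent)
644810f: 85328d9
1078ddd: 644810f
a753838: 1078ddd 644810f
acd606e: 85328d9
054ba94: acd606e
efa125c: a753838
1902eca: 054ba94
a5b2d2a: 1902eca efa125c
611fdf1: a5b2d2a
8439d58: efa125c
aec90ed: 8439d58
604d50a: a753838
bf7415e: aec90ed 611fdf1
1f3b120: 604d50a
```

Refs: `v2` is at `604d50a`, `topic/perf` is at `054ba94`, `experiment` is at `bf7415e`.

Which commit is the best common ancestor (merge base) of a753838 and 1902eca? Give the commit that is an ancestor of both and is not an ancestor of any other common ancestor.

85328d9

Ancestors of a753838: {1078ddd, 644810f, 85328d9, a753838}.
Ancestors of 1902eca: {054ba94, 1902eca, 85328d9, acd606e}.
Common ancestors: {85328d9}.
The only common ancestor is 85328d9, so it is the merge base.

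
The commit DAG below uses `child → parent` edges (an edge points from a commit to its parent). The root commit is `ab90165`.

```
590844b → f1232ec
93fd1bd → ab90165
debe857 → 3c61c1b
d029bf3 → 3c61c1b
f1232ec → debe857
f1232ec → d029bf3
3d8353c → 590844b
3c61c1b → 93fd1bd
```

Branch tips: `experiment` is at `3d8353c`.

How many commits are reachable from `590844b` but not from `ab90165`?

6

Reachable from 590844b: {3c61c1b, 590844b, 93fd1bd, ab90165, d029bf3, debe857, f1232ec}.
Reachable from ab90165: {ab90165}.
In 590844b's history but not ab90165's: {3c61c1b, 590844b, 93fd1bd, d029bf3, debe857, f1232ec} — 6 commits.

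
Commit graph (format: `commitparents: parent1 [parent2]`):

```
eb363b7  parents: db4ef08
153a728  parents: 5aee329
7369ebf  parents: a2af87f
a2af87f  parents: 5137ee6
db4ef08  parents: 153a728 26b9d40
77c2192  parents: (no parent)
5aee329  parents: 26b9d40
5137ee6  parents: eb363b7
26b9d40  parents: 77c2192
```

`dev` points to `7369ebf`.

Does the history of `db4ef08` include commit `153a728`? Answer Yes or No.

Yes

Ancestors of db4ef08 (commits reachable by following parents): {153a728, 26b9d40, 5aee329, 77c2192, db4ef08}.
153a728 is in that set, so it is an ancestor of db4ef08.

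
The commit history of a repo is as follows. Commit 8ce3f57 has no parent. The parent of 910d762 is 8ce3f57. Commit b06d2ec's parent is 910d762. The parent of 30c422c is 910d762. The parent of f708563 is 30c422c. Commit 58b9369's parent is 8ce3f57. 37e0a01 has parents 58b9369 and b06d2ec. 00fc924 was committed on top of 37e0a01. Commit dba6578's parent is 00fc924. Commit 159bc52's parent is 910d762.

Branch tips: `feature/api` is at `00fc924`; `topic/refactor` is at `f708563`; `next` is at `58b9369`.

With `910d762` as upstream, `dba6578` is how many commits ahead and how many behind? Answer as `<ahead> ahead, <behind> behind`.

5 ahead, 0 behind

Reachable from dba6578: {00fc924, 37e0a01, 58b9369, 8ce3f57, 910d762, b06d2ec, dba6578}.
Reachable from 910d762: {8ce3f57, 910d762}.
Only in dba6578's history (ahead): {00fc924, 37e0a01, 58b9369, b06d2ec, dba6578} — 5.
Only in 910d762's history (behind): {} — 0.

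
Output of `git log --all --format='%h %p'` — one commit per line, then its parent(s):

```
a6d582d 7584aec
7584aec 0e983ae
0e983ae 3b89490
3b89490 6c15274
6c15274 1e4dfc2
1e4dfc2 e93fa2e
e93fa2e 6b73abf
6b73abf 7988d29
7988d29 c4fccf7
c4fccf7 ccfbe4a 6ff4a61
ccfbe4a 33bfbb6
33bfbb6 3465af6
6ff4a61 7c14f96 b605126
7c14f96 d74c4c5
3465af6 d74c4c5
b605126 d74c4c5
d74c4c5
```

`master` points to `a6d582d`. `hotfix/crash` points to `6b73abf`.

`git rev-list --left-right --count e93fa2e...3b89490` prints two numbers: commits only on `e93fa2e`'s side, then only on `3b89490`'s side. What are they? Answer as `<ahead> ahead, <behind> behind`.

0 ahead, 3 behind

Reachable from e93fa2e: {33bfbb6, 3465af6, 6b73abf, 6ff4a61, 7988d29, 7c14f96, b605126, c4fccf7, ccfbe4a, d74c4c5, e93fa2e}.
Reachable from 3b89490: {1e4dfc2, 33bfbb6, 3465af6, 3b89490, 6b73abf, 6c15274, 6ff4a61, 7988d29, 7c14f96, b605126, c4fccf7, ccfbe4a, d74c4c5, e93fa2e}.
Only in e93fa2e's history (ahead): {} — 0.
Only in 3b89490's history (behind): {1e4dfc2, 3b89490, 6c15274} — 3.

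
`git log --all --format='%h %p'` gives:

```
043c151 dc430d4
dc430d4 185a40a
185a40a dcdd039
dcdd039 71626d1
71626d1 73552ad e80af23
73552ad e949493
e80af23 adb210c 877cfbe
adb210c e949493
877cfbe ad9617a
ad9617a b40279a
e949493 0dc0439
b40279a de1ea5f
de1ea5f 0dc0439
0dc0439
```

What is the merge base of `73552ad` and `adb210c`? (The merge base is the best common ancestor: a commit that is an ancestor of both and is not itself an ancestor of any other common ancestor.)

Ancestors of 73552ad: {0dc0439, 73552ad, e949493}.
Ancestors of adb210c: {0dc0439, adb210c, e949493}.
Common ancestors: {0dc0439, e949493}.
Among these, e949493 is not an ancestor of any other common ancestor — it is the merge base.

e949493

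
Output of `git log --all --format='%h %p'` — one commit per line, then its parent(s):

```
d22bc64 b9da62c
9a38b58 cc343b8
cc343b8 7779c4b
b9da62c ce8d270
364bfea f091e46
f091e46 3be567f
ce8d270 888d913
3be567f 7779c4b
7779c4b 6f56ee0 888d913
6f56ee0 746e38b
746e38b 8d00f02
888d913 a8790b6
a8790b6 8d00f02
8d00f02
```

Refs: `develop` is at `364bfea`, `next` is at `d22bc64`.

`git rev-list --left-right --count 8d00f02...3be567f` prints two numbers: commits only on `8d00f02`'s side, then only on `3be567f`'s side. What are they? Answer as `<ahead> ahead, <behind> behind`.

Reachable from 8d00f02: {8d00f02}.
Reachable from 3be567f: {3be567f, 6f56ee0, 746e38b, 7779c4b, 888d913, 8d00f02, a8790b6}.
Only in 8d00f02's history (ahead): {} — 0.
Only in 3be567f's history (behind): {3be567f, 6f56ee0, 746e38b, 7779c4b, 888d913, a8790b6} — 6.

0 ahead, 6 behind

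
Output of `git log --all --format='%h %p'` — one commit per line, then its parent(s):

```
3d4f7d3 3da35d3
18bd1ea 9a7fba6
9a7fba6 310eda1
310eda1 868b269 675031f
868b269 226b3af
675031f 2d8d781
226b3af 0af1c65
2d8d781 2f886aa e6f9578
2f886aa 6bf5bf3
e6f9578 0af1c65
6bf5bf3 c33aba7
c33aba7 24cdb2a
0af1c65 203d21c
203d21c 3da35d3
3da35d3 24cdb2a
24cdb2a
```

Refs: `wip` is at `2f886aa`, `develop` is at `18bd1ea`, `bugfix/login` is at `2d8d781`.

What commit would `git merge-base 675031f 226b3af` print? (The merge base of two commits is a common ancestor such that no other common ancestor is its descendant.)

0af1c65

Ancestors of 675031f: {0af1c65, 203d21c, 24cdb2a, 2d8d781, 2f886aa, 3da35d3, 675031f, 6bf5bf3, c33aba7, e6f9578}.
Ancestors of 226b3af: {0af1c65, 203d21c, 226b3af, 24cdb2a, 3da35d3}.
Common ancestors: {0af1c65, 203d21c, 24cdb2a, 3da35d3}.
Among these, 0af1c65 is not an ancestor of any other common ancestor — it is the merge base.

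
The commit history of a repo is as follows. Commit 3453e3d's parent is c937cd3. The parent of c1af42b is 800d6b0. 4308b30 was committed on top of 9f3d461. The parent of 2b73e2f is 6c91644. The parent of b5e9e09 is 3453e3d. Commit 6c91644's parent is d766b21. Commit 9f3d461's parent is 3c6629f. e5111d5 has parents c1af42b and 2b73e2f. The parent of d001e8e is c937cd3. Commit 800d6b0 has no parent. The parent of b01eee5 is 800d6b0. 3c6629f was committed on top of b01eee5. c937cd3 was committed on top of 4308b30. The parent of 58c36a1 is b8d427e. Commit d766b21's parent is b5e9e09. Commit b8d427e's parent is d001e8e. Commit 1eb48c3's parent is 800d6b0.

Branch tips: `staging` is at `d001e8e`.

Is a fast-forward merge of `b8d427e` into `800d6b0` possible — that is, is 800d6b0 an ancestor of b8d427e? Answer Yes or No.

Yes

A fast-forward from 800d6b0 to b8d427e is possible iff 800d6b0 is an ancestor of b8d427e.
Ancestors of b8d427e: {3c6629f, 4308b30, 800d6b0, 9f3d461, b01eee5, b8d427e, c937cd3, d001e8e}.
800d6b0 is among them, so fast-forward is possible.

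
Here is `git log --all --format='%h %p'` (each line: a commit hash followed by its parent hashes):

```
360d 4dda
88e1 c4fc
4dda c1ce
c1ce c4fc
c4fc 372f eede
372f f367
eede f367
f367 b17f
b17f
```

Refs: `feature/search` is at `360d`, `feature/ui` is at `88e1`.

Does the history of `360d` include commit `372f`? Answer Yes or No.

Yes

Ancestors of 360d (commits reachable by following parents): {360d, 372f, 4dda, b17f, c1ce, c4fc, eede, f367}.
372f is in that set, so it is an ancestor of 360d.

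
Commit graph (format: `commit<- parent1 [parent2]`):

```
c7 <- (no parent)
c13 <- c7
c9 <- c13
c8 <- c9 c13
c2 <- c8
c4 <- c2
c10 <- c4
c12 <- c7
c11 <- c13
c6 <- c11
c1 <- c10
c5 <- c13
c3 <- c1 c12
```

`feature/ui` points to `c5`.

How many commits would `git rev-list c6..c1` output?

Reachable from c1: {c1, c10, c13, c2, c4, c7, c8, c9}.
Reachable from c6: {c11, c13, c6, c7}.
In c1's history but not c6's: {c1, c10, c2, c4, c8, c9} — 6 commits.

6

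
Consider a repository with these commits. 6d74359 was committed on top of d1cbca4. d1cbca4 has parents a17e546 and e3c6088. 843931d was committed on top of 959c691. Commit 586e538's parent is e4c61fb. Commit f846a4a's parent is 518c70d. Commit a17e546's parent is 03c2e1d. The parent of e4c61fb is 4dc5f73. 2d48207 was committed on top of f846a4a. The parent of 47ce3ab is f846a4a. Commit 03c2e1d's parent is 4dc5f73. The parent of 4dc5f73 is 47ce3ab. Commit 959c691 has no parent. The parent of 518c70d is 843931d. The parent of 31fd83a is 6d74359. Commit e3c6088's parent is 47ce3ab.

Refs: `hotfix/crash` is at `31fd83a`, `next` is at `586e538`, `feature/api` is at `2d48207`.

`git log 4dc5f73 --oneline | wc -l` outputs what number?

6

Walking parent pointers from 4dc5f73: reachable set = {47ce3ab, 4dc5f73, 518c70d, 843931d, 959c691, f846a4a}.
That is 6 commits.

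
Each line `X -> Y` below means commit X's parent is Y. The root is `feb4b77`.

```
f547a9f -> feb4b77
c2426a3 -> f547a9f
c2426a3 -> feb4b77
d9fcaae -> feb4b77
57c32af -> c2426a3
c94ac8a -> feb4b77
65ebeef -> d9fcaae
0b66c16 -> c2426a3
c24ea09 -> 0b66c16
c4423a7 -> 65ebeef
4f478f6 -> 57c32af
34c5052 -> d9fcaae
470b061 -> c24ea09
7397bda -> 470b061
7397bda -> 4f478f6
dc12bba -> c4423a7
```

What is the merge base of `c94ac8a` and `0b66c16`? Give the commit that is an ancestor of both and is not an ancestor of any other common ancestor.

Ancestors of c94ac8a: {c94ac8a, feb4b77}.
Ancestors of 0b66c16: {0b66c16, c2426a3, f547a9f, feb4b77}.
Common ancestors: {feb4b77}.
The only common ancestor is feb4b77, so it is the merge base.

feb4b77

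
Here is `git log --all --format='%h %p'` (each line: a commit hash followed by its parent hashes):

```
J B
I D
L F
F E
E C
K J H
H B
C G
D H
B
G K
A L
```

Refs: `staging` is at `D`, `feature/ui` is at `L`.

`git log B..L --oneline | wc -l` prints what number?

8

Reachable from L: {B, C, E, F, G, H, J, K, L}.
Reachable from B: {B}.
In L's history but not B's: {C, E, F, G, H, J, K, L} — 8 commits.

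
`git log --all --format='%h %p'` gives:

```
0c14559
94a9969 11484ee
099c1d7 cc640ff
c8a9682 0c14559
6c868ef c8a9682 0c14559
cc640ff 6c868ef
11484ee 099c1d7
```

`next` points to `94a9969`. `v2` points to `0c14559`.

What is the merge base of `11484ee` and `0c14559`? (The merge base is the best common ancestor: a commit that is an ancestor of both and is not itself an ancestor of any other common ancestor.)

Ancestors of 11484ee: {099c1d7, 0c14559, 11484ee, 6c868ef, c8a9682, cc640ff}.
Ancestors of 0c14559: {0c14559}.
Common ancestors: {0c14559}.
The only common ancestor is 0c14559, so it is the merge base.

0c14559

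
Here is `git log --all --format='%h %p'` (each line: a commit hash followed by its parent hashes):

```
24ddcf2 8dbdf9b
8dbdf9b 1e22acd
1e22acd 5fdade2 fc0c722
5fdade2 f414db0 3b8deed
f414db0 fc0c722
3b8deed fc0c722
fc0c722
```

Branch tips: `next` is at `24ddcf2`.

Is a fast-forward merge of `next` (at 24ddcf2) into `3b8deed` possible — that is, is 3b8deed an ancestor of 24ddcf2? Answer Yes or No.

A fast-forward from 3b8deed to 24ddcf2 is possible iff 3b8deed is an ancestor of 24ddcf2.
Ancestors of 24ddcf2: {1e22acd, 24ddcf2, 3b8deed, 5fdade2, 8dbdf9b, f414db0, fc0c722}.
3b8deed is among them, so fast-forward is possible.

Yes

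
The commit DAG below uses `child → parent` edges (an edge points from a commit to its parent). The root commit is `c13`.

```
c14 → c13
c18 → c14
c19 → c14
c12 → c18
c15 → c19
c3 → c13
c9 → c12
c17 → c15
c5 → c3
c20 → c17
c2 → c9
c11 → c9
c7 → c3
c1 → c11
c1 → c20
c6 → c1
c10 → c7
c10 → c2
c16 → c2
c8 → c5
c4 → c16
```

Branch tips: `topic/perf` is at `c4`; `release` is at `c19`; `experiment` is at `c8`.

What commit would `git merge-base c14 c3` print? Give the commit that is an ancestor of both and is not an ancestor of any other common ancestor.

c13

Ancestors of c14: {c13, c14}.
Ancestors of c3: {c13, c3}.
Common ancestors: {c13}.
The only common ancestor is c13, so it is the merge base.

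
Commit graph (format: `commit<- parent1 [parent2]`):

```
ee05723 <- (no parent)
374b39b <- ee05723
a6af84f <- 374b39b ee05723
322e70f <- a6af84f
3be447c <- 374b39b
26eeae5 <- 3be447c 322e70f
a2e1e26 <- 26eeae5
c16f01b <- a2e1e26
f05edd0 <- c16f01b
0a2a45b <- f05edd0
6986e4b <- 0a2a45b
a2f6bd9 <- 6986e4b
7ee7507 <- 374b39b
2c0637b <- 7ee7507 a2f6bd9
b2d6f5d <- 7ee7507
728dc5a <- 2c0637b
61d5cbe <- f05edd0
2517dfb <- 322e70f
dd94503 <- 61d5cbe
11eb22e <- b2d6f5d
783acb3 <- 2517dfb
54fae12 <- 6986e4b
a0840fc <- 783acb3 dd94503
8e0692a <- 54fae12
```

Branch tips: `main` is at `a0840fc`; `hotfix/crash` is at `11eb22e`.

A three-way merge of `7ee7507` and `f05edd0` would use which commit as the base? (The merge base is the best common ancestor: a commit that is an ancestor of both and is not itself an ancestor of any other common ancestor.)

Ancestors of 7ee7507: {374b39b, 7ee7507, ee05723}.
Ancestors of f05edd0: {26eeae5, 322e70f, 374b39b, 3be447c, a2e1e26, a6af84f, c16f01b, ee05723, f05edd0}.
Common ancestors: {374b39b, ee05723}.
Among these, 374b39b is not an ancestor of any other common ancestor — it is the merge base.

374b39b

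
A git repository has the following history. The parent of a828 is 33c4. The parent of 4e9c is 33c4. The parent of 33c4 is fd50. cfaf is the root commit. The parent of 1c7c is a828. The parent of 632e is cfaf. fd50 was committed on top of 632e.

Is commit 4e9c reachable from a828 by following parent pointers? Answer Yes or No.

Ancestors of a828: {33c4, 632e, a828, cfaf, fd50}.
4e9c is not in that set, so it is not an ancestor of a828.

No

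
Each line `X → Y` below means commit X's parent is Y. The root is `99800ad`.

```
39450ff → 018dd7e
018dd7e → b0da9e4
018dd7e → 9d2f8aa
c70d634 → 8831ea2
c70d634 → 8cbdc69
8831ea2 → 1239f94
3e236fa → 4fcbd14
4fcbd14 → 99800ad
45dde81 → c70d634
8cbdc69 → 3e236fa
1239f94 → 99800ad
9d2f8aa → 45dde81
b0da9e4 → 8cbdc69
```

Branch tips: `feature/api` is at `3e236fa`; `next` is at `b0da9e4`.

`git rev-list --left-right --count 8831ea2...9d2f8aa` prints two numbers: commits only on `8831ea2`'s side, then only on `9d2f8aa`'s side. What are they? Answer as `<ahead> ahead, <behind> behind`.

Reachable from 8831ea2: {1239f94, 8831ea2, 99800ad}.
Reachable from 9d2f8aa: {1239f94, 3e236fa, 45dde81, 4fcbd14, 8831ea2, 8cbdc69, 99800ad, 9d2f8aa, c70d634}.
Only in 8831ea2's history (ahead): {} — 0.
Only in 9d2f8aa's history (behind): {3e236fa, 45dde81, 4fcbd14, 8cbdc69, 9d2f8aa, c70d634} — 6.

0 ahead, 6 behind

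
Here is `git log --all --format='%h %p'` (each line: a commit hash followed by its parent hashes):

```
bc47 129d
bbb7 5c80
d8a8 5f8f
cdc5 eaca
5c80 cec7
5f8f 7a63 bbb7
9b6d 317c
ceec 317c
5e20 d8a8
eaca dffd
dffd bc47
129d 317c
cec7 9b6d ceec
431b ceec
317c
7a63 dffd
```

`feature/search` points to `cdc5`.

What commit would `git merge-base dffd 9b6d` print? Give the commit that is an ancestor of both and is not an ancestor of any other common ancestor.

317c

Ancestors of dffd: {129d, 317c, bc47, dffd}.
Ancestors of 9b6d: {317c, 9b6d}.
Common ancestors: {317c}.
The only common ancestor is 317c, so it is the merge base.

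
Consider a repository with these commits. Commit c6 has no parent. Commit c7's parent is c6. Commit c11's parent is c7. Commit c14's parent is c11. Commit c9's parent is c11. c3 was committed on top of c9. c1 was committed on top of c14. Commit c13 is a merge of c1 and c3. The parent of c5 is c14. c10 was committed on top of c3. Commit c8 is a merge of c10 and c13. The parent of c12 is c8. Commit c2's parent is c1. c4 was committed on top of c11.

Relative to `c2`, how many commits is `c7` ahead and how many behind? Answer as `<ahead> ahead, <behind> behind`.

Reachable from c7: {c6, c7}.
Reachable from c2: {c1, c11, c14, c2, c6, c7}.
Only in c7's history (ahead): {} — 0.
Only in c2's history (behind): {c1, c11, c14, c2} — 4.

0 ahead, 4 behind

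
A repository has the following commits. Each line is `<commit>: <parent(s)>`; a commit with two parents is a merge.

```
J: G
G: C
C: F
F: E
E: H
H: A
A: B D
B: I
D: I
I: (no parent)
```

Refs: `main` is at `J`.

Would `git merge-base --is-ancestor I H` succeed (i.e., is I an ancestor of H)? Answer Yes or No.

Yes

Ancestors of H (commits reachable by following parents): {A, B, D, H, I}.
I is in that set, so it is an ancestor of H.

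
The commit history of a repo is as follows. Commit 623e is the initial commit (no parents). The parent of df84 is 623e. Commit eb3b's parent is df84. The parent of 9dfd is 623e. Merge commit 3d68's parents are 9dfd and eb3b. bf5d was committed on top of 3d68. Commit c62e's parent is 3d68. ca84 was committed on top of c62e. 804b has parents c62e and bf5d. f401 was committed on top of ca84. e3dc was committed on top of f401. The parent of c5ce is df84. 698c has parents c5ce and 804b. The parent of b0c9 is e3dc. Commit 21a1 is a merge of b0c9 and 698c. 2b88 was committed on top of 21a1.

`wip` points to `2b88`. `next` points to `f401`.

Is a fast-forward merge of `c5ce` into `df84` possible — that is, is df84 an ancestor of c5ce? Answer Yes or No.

Yes

A fast-forward from df84 to c5ce is possible iff df84 is an ancestor of c5ce.
Ancestors of c5ce: {623e, c5ce, df84}.
df84 is among them, so fast-forward is possible.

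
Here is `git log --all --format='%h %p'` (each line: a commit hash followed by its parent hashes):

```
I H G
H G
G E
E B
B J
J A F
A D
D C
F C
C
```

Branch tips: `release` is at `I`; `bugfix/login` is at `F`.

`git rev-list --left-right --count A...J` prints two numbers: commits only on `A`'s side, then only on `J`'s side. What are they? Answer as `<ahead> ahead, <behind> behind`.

0 ahead, 2 behind

Reachable from A: {A, C, D}.
Reachable from J: {A, C, D, F, J}.
Only in A's history (ahead): {} — 0.
Only in J's history (behind): {F, J} — 2.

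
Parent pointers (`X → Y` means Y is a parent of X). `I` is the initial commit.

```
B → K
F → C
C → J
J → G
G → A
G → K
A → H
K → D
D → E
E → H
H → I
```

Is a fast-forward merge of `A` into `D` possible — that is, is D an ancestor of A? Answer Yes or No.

A fast-forward from D to A is possible iff D is an ancestor of A.
Ancestors of A: {A, H, I}.
D is not among them, so fast-forward is not possible.

No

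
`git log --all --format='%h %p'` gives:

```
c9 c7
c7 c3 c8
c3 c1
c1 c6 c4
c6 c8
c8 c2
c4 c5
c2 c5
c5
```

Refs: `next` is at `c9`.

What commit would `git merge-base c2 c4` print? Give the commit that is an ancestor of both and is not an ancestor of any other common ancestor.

c5

Ancestors of c2: {c2, c5}.
Ancestors of c4: {c4, c5}.
Common ancestors: {c5}.
The only common ancestor is c5, so it is the merge base.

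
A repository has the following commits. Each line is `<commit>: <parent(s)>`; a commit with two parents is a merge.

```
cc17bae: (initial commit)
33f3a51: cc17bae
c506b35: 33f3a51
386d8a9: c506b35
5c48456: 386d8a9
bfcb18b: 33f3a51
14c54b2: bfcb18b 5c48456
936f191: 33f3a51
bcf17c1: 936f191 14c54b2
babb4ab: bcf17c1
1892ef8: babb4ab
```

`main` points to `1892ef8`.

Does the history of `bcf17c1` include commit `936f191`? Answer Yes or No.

Ancestors of bcf17c1 (commits reachable by following parents): {14c54b2, 33f3a51, 386d8a9, 5c48456, 936f191, bcf17c1, bfcb18b, c506b35, cc17bae}.
936f191 is in that set, so it is an ancestor of bcf17c1.

Yes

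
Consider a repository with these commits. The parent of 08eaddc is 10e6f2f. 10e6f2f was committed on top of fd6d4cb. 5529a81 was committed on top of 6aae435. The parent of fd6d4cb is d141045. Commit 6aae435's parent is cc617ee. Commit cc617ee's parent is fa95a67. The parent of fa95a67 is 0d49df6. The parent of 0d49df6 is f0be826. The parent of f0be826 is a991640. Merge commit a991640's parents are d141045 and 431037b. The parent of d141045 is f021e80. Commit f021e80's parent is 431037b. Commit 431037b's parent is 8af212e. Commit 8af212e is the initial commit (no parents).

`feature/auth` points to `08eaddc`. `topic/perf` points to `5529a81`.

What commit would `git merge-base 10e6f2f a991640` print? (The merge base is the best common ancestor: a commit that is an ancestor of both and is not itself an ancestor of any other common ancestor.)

d141045

Ancestors of 10e6f2f: {10e6f2f, 431037b, 8af212e, d141045, f021e80, fd6d4cb}.
Ancestors of a991640: {431037b, 8af212e, a991640, d141045, f021e80}.
Common ancestors: {431037b, 8af212e, d141045, f021e80}.
Among these, d141045 is not an ancestor of any other common ancestor — it is the merge base.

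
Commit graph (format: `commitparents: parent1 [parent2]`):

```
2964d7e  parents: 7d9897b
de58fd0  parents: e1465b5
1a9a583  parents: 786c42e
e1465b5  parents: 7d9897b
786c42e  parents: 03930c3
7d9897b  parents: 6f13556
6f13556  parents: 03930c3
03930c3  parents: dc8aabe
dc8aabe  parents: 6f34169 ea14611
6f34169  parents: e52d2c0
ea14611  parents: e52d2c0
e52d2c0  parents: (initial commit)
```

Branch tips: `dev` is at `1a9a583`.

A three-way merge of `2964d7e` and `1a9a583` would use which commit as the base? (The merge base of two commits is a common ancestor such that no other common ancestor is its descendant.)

Ancestors of 2964d7e: {03930c3, 2964d7e, 6f13556, 6f34169, 7d9897b, dc8aabe, e52d2c0, ea14611}.
Ancestors of 1a9a583: {03930c3, 1a9a583, 6f34169, 786c42e, dc8aabe, e52d2c0, ea14611}.
Common ancestors: {03930c3, 6f34169, dc8aabe, e52d2c0, ea14611}.
Among these, 03930c3 is not an ancestor of any other common ancestor — it is the merge base.

03930c3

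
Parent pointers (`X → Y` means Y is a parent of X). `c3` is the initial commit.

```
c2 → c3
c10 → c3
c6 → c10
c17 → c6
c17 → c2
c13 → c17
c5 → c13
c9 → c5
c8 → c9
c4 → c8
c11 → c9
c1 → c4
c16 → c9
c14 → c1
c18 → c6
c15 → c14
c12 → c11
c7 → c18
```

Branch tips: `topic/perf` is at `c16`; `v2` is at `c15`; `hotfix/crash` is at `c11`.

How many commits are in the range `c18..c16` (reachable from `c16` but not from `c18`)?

Reachable from c16: {c10, c13, c16, c17, c2, c3, c5, c6, c9}.
Reachable from c18: {c10, c18, c3, c6}.
In c16's history but not c18's: {c13, c16, c17, c2, c5, c9} — 6 commits.

6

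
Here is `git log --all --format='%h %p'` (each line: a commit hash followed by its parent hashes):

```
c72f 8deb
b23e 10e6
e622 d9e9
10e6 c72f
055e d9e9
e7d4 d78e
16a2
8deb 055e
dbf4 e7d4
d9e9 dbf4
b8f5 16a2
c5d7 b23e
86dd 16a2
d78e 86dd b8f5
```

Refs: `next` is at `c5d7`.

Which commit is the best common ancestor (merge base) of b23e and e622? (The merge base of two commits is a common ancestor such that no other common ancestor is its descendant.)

Ancestors of b23e: {055e, 10e6, 16a2, 86dd, 8deb, b23e, b8f5, c72f, d78e, d9e9, dbf4, e7d4}.
Ancestors of e622: {16a2, 86dd, b8f5, d78e, d9e9, dbf4, e622, e7d4}.
Common ancestors: {16a2, 86dd, b8f5, d78e, d9e9, dbf4, e7d4}.
Among these, d9e9 is not an ancestor of any other common ancestor — it is the merge base.

d9e9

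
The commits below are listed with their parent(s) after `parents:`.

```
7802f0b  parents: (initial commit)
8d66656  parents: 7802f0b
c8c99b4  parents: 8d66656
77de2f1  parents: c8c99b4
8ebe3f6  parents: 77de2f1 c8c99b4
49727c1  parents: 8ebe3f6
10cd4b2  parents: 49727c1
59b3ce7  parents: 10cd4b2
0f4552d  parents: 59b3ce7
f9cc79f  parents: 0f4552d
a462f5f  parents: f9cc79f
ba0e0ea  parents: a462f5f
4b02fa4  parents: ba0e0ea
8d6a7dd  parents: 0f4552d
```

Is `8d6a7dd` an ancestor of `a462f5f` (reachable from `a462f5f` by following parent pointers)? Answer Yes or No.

No

Ancestors of a462f5f: {0f4552d, 10cd4b2, 49727c1, 59b3ce7, 77de2f1, 7802f0b, 8d66656, 8ebe3f6, a462f5f, c8c99b4, f9cc79f}.
8d6a7dd is not in that set, so it is not an ancestor of a462f5f.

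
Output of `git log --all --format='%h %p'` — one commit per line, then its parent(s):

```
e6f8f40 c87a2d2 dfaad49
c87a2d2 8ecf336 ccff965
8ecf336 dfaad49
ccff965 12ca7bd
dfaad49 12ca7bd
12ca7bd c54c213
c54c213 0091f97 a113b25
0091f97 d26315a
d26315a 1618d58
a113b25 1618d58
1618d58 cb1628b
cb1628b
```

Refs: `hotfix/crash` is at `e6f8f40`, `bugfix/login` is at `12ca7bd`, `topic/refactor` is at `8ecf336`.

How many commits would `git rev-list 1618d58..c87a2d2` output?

Reachable from c87a2d2: {0091f97, 12ca7bd, 1618d58, 8ecf336, a113b25, c54c213, c87a2d2, cb1628b, ccff965, d26315a, dfaad49}.
Reachable from 1618d58: {1618d58, cb1628b}.
In c87a2d2's history but not 1618d58's: {0091f97, 12ca7bd, 8ecf336, a113b25, c54c213, c87a2d2, ccff965, d26315a, dfaad49} — 9 commits.

9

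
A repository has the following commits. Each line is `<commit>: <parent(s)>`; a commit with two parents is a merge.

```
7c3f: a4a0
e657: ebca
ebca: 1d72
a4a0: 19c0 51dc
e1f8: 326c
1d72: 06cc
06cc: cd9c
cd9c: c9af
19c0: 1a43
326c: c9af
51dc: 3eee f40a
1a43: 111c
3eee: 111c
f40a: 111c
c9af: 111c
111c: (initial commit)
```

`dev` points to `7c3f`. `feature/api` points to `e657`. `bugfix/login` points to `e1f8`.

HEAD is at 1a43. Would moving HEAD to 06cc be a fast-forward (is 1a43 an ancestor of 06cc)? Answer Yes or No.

A fast-forward from 1a43 to 06cc is possible iff 1a43 is an ancestor of 06cc.
Ancestors of 06cc: {06cc, 111c, c9af, cd9c}.
1a43 is not among them, so fast-forward is not possible.

No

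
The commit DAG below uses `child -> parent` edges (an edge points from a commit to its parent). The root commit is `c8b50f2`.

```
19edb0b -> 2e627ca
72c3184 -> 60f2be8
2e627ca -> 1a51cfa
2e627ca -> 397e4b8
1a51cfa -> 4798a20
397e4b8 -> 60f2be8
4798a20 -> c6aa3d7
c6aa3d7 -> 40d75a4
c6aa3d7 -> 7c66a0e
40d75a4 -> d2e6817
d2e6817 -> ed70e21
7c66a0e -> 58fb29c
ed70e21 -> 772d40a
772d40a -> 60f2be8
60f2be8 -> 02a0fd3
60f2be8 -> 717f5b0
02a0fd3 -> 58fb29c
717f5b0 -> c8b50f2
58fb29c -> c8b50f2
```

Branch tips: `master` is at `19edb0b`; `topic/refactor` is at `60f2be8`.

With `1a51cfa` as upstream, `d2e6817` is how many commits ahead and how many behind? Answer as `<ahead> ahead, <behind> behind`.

0 ahead, 5 behind

Reachable from d2e6817: {02a0fd3, 58fb29c, 60f2be8, 717f5b0, 772d40a, c8b50f2, d2e6817, ed70e21}.
Reachable from 1a51cfa: {02a0fd3, 1a51cfa, 40d75a4, 4798a20, 58fb29c, 60f2be8, 717f5b0, 772d40a, 7c66a0e, c6aa3d7, c8b50f2, d2e6817, ed70e21}.
Only in d2e6817's history (ahead): {} — 0.
Only in 1a51cfa's history (behind): {1a51cfa, 40d75a4, 4798a20, 7c66a0e, c6aa3d7} — 5.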